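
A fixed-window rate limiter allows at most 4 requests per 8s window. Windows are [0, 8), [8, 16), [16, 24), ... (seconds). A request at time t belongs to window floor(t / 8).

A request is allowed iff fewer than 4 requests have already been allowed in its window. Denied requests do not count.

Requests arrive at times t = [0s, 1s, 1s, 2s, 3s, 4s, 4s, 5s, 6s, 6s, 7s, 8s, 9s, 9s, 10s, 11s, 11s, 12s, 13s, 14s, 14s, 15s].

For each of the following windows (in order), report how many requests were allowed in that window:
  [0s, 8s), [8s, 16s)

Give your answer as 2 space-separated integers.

Answer: 4 4

Derivation:
Processing requests:
  req#1 t=0s (window 0): ALLOW
  req#2 t=1s (window 0): ALLOW
  req#3 t=1s (window 0): ALLOW
  req#4 t=2s (window 0): ALLOW
  req#5 t=3s (window 0): DENY
  req#6 t=4s (window 0): DENY
  req#7 t=4s (window 0): DENY
  req#8 t=5s (window 0): DENY
  req#9 t=6s (window 0): DENY
  req#10 t=6s (window 0): DENY
  req#11 t=7s (window 0): DENY
  req#12 t=8s (window 1): ALLOW
  req#13 t=9s (window 1): ALLOW
  req#14 t=9s (window 1): ALLOW
  req#15 t=10s (window 1): ALLOW
  req#16 t=11s (window 1): DENY
  req#17 t=11s (window 1): DENY
  req#18 t=12s (window 1): DENY
  req#19 t=13s (window 1): DENY
  req#20 t=14s (window 1): DENY
  req#21 t=14s (window 1): DENY
  req#22 t=15s (window 1): DENY

Allowed counts by window: 4 4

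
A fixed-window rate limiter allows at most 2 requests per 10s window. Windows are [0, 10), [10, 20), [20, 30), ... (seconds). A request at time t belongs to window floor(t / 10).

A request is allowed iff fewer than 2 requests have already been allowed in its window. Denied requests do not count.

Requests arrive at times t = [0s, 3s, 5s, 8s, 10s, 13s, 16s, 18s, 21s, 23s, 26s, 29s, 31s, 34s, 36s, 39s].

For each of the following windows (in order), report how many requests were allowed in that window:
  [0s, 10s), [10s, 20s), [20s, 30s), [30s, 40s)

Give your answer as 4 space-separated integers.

Processing requests:
  req#1 t=0s (window 0): ALLOW
  req#2 t=3s (window 0): ALLOW
  req#3 t=5s (window 0): DENY
  req#4 t=8s (window 0): DENY
  req#5 t=10s (window 1): ALLOW
  req#6 t=13s (window 1): ALLOW
  req#7 t=16s (window 1): DENY
  req#8 t=18s (window 1): DENY
  req#9 t=21s (window 2): ALLOW
  req#10 t=23s (window 2): ALLOW
  req#11 t=26s (window 2): DENY
  req#12 t=29s (window 2): DENY
  req#13 t=31s (window 3): ALLOW
  req#14 t=34s (window 3): ALLOW
  req#15 t=36s (window 3): DENY
  req#16 t=39s (window 3): DENY

Allowed counts by window: 2 2 2 2

Answer: 2 2 2 2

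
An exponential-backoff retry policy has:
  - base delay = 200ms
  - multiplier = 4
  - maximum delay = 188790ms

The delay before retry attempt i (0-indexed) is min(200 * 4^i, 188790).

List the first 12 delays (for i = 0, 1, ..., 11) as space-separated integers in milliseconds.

Answer: 200 800 3200 12800 51200 188790 188790 188790 188790 188790 188790 188790

Derivation:
Computing each delay:
  i=0: min(200*4^0, 188790) = 200
  i=1: min(200*4^1, 188790) = 800
  i=2: min(200*4^2, 188790) = 3200
  i=3: min(200*4^3, 188790) = 12800
  i=4: min(200*4^4, 188790) = 51200
  i=5: min(200*4^5, 188790) = 188790
  i=6: min(200*4^6, 188790) = 188790
  i=7: min(200*4^7, 188790) = 188790
  i=8: min(200*4^8, 188790) = 188790
  i=9: min(200*4^9, 188790) = 188790
  i=10: min(200*4^10, 188790) = 188790
  i=11: min(200*4^11, 188790) = 188790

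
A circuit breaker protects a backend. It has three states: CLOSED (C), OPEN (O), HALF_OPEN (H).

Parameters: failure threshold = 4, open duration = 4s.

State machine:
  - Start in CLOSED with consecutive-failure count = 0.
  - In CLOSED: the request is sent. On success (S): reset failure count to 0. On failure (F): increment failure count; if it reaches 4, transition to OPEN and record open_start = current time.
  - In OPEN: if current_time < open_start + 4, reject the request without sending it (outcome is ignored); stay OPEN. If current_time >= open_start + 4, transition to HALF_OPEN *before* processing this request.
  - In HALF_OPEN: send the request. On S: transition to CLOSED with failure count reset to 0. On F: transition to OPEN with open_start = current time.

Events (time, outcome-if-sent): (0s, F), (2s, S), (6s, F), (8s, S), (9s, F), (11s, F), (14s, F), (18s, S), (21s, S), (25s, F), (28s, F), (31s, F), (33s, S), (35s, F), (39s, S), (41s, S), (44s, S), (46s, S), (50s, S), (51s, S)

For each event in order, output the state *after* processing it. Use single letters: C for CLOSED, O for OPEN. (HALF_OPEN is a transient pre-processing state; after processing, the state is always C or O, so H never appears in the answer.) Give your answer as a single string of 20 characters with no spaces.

State after each event:
  event#1 t=0s outcome=F: state=CLOSED
  event#2 t=2s outcome=S: state=CLOSED
  event#3 t=6s outcome=F: state=CLOSED
  event#4 t=8s outcome=S: state=CLOSED
  event#5 t=9s outcome=F: state=CLOSED
  event#6 t=11s outcome=F: state=CLOSED
  event#7 t=14s outcome=F: state=CLOSED
  event#8 t=18s outcome=S: state=CLOSED
  event#9 t=21s outcome=S: state=CLOSED
  event#10 t=25s outcome=F: state=CLOSED
  event#11 t=28s outcome=F: state=CLOSED
  event#12 t=31s outcome=F: state=CLOSED
  event#13 t=33s outcome=S: state=CLOSED
  event#14 t=35s outcome=F: state=CLOSED
  event#15 t=39s outcome=S: state=CLOSED
  event#16 t=41s outcome=S: state=CLOSED
  event#17 t=44s outcome=S: state=CLOSED
  event#18 t=46s outcome=S: state=CLOSED
  event#19 t=50s outcome=S: state=CLOSED
  event#20 t=51s outcome=S: state=CLOSED

Answer: CCCCCCCCCCCCCCCCCCCC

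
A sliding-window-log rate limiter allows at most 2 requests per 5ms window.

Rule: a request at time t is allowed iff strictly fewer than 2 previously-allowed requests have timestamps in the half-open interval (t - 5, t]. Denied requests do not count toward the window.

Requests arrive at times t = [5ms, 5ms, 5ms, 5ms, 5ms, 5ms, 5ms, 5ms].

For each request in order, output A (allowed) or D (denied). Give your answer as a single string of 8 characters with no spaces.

Tracking allowed requests in the window:
  req#1 t=5ms: ALLOW
  req#2 t=5ms: ALLOW
  req#3 t=5ms: DENY
  req#4 t=5ms: DENY
  req#5 t=5ms: DENY
  req#6 t=5ms: DENY
  req#7 t=5ms: DENY
  req#8 t=5ms: DENY

Answer: AADDDDDD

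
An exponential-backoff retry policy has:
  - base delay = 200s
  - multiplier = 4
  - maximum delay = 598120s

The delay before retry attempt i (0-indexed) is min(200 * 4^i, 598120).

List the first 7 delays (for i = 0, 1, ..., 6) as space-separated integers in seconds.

Answer: 200 800 3200 12800 51200 204800 598120

Derivation:
Computing each delay:
  i=0: min(200*4^0, 598120) = 200
  i=1: min(200*4^1, 598120) = 800
  i=2: min(200*4^2, 598120) = 3200
  i=3: min(200*4^3, 598120) = 12800
  i=4: min(200*4^4, 598120) = 51200
  i=5: min(200*4^5, 598120) = 204800
  i=6: min(200*4^6, 598120) = 598120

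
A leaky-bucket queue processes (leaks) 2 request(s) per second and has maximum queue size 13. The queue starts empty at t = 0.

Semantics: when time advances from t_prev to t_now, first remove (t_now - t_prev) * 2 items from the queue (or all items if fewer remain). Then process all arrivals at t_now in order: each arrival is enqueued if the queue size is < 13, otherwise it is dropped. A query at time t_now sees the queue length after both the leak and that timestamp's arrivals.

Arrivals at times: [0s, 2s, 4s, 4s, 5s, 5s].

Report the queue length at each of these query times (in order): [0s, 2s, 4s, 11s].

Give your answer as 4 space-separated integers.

Answer: 1 1 2 0

Derivation:
Queue lengths at query times:
  query t=0s: backlog = 1
  query t=2s: backlog = 1
  query t=4s: backlog = 2
  query t=11s: backlog = 0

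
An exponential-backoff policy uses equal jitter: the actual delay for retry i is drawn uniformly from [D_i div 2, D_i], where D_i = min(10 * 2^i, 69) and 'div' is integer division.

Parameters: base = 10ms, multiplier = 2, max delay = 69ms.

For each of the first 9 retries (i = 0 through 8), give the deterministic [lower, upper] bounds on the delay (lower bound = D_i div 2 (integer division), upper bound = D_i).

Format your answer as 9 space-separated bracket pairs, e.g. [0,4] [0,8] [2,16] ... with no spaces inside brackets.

Computing bounds per retry:
  i=0: D_i=min(10*2^0,69)=10, bounds=[5,10]
  i=1: D_i=min(10*2^1,69)=20, bounds=[10,20]
  i=2: D_i=min(10*2^2,69)=40, bounds=[20,40]
  i=3: D_i=min(10*2^3,69)=69, bounds=[34,69]
  i=4: D_i=min(10*2^4,69)=69, bounds=[34,69]
  i=5: D_i=min(10*2^5,69)=69, bounds=[34,69]
  i=6: D_i=min(10*2^6,69)=69, bounds=[34,69]
  i=7: D_i=min(10*2^7,69)=69, bounds=[34,69]
  i=8: D_i=min(10*2^8,69)=69, bounds=[34,69]

Answer: [5,10] [10,20] [20,40] [34,69] [34,69] [34,69] [34,69] [34,69] [34,69]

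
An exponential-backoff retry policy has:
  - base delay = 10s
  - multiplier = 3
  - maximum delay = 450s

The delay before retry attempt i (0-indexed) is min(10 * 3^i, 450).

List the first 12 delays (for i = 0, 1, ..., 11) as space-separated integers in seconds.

Answer: 10 30 90 270 450 450 450 450 450 450 450 450

Derivation:
Computing each delay:
  i=0: min(10*3^0, 450) = 10
  i=1: min(10*3^1, 450) = 30
  i=2: min(10*3^2, 450) = 90
  i=3: min(10*3^3, 450) = 270
  i=4: min(10*3^4, 450) = 450
  i=5: min(10*3^5, 450) = 450
  i=6: min(10*3^6, 450) = 450
  i=7: min(10*3^7, 450) = 450
  i=8: min(10*3^8, 450) = 450
  i=9: min(10*3^9, 450) = 450
  i=10: min(10*3^10, 450) = 450
  i=11: min(10*3^11, 450) = 450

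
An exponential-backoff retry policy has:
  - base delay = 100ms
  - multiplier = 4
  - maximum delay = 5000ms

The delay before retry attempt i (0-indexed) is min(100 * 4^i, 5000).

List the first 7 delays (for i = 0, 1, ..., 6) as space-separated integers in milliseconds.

Computing each delay:
  i=0: min(100*4^0, 5000) = 100
  i=1: min(100*4^1, 5000) = 400
  i=2: min(100*4^2, 5000) = 1600
  i=3: min(100*4^3, 5000) = 5000
  i=4: min(100*4^4, 5000) = 5000
  i=5: min(100*4^5, 5000) = 5000
  i=6: min(100*4^6, 5000) = 5000

Answer: 100 400 1600 5000 5000 5000 5000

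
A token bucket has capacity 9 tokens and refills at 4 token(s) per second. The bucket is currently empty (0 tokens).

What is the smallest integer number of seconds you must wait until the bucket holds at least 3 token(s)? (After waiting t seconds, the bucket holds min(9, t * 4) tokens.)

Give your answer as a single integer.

Need t * 4 >= 3, so t >= 3/4.
Smallest integer t = ceil(3/4) = 1.

Answer: 1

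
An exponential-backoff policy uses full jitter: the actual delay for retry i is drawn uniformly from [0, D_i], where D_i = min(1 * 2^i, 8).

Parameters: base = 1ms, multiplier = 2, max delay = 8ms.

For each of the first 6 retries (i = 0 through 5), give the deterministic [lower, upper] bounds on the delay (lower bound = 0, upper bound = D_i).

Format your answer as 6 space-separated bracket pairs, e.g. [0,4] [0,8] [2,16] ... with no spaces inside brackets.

Computing bounds per retry:
  i=0: D_i=min(1*2^0,8)=1, bounds=[0,1]
  i=1: D_i=min(1*2^1,8)=2, bounds=[0,2]
  i=2: D_i=min(1*2^2,8)=4, bounds=[0,4]
  i=3: D_i=min(1*2^3,8)=8, bounds=[0,8]
  i=4: D_i=min(1*2^4,8)=8, bounds=[0,8]
  i=5: D_i=min(1*2^5,8)=8, bounds=[0,8]

Answer: [0,1] [0,2] [0,4] [0,8] [0,8] [0,8]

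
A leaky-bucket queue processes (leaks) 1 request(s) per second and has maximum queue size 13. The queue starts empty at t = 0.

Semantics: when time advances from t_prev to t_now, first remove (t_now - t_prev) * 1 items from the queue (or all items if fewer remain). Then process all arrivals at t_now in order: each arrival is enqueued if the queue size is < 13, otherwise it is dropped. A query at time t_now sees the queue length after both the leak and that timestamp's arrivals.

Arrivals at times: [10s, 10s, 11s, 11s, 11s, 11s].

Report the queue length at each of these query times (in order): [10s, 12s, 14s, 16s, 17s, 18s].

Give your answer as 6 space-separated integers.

Queue lengths at query times:
  query t=10s: backlog = 2
  query t=12s: backlog = 4
  query t=14s: backlog = 2
  query t=16s: backlog = 0
  query t=17s: backlog = 0
  query t=18s: backlog = 0

Answer: 2 4 2 0 0 0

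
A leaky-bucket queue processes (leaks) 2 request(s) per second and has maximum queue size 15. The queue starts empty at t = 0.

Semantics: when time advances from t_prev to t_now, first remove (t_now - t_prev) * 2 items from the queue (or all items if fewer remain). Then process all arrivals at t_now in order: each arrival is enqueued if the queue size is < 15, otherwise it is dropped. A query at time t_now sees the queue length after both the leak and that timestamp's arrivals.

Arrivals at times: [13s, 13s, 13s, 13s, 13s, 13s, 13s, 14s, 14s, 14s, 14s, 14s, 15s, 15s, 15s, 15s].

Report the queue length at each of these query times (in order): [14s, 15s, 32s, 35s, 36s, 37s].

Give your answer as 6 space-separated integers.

Queue lengths at query times:
  query t=14s: backlog = 10
  query t=15s: backlog = 12
  query t=32s: backlog = 0
  query t=35s: backlog = 0
  query t=36s: backlog = 0
  query t=37s: backlog = 0

Answer: 10 12 0 0 0 0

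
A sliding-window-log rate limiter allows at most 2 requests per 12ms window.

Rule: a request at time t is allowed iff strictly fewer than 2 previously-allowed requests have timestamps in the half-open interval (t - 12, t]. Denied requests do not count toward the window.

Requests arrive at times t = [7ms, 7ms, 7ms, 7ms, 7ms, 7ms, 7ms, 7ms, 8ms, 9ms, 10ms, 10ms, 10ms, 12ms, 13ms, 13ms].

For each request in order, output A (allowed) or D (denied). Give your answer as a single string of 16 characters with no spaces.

Answer: AADDDDDDDDDDDDDD

Derivation:
Tracking allowed requests in the window:
  req#1 t=7ms: ALLOW
  req#2 t=7ms: ALLOW
  req#3 t=7ms: DENY
  req#4 t=7ms: DENY
  req#5 t=7ms: DENY
  req#6 t=7ms: DENY
  req#7 t=7ms: DENY
  req#8 t=7ms: DENY
  req#9 t=8ms: DENY
  req#10 t=9ms: DENY
  req#11 t=10ms: DENY
  req#12 t=10ms: DENY
  req#13 t=10ms: DENY
  req#14 t=12ms: DENY
  req#15 t=13ms: DENY
  req#16 t=13ms: DENY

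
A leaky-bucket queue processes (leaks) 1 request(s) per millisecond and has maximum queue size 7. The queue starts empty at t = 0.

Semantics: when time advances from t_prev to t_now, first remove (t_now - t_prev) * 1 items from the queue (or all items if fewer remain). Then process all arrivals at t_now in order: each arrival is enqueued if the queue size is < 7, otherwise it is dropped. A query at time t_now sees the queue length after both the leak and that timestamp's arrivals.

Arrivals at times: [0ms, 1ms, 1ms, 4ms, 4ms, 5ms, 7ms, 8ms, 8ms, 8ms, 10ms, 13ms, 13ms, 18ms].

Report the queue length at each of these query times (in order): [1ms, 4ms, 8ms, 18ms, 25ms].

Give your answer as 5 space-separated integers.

Queue lengths at query times:
  query t=1ms: backlog = 2
  query t=4ms: backlog = 2
  query t=8ms: backlog = 3
  query t=18ms: backlog = 1
  query t=25ms: backlog = 0

Answer: 2 2 3 1 0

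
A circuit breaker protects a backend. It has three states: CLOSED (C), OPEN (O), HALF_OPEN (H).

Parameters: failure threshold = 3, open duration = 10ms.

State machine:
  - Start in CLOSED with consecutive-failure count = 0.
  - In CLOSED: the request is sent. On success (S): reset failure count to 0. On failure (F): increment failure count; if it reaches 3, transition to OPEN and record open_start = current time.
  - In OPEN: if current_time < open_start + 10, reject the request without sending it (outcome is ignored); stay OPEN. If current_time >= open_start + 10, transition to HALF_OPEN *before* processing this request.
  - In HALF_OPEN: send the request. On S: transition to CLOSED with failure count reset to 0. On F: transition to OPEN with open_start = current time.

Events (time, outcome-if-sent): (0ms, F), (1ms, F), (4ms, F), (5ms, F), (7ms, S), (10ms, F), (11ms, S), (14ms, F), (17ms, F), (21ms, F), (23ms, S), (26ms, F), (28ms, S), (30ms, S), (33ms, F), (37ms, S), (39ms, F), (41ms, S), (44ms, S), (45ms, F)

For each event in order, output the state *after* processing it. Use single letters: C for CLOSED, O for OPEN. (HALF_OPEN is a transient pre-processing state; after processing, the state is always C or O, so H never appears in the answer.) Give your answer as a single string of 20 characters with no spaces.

Answer: CCOOOOOOOOOOOOOCCCCC

Derivation:
State after each event:
  event#1 t=0ms outcome=F: state=CLOSED
  event#2 t=1ms outcome=F: state=CLOSED
  event#3 t=4ms outcome=F: state=OPEN
  event#4 t=5ms outcome=F: state=OPEN
  event#5 t=7ms outcome=S: state=OPEN
  event#6 t=10ms outcome=F: state=OPEN
  event#7 t=11ms outcome=S: state=OPEN
  event#8 t=14ms outcome=F: state=OPEN
  event#9 t=17ms outcome=F: state=OPEN
  event#10 t=21ms outcome=F: state=OPEN
  event#11 t=23ms outcome=S: state=OPEN
  event#12 t=26ms outcome=F: state=OPEN
  event#13 t=28ms outcome=S: state=OPEN
  event#14 t=30ms outcome=S: state=OPEN
  event#15 t=33ms outcome=F: state=OPEN
  event#16 t=37ms outcome=S: state=CLOSED
  event#17 t=39ms outcome=F: state=CLOSED
  event#18 t=41ms outcome=S: state=CLOSED
  event#19 t=44ms outcome=S: state=CLOSED
  event#20 t=45ms outcome=F: state=CLOSED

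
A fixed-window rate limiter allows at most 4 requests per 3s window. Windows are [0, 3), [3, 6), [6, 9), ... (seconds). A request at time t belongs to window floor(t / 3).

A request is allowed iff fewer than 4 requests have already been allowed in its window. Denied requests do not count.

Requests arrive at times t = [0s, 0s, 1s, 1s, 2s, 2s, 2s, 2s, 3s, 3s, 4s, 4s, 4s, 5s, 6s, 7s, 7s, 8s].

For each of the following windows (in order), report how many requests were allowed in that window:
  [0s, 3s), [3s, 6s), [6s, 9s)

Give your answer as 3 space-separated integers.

Processing requests:
  req#1 t=0s (window 0): ALLOW
  req#2 t=0s (window 0): ALLOW
  req#3 t=1s (window 0): ALLOW
  req#4 t=1s (window 0): ALLOW
  req#5 t=2s (window 0): DENY
  req#6 t=2s (window 0): DENY
  req#7 t=2s (window 0): DENY
  req#8 t=2s (window 0): DENY
  req#9 t=3s (window 1): ALLOW
  req#10 t=3s (window 1): ALLOW
  req#11 t=4s (window 1): ALLOW
  req#12 t=4s (window 1): ALLOW
  req#13 t=4s (window 1): DENY
  req#14 t=5s (window 1): DENY
  req#15 t=6s (window 2): ALLOW
  req#16 t=7s (window 2): ALLOW
  req#17 t=7s (window 2): ALLOW
  req#18 t=8s (window 2): ALLOW

Allowed counts by window: 4 4 4

Answer: 4 4 4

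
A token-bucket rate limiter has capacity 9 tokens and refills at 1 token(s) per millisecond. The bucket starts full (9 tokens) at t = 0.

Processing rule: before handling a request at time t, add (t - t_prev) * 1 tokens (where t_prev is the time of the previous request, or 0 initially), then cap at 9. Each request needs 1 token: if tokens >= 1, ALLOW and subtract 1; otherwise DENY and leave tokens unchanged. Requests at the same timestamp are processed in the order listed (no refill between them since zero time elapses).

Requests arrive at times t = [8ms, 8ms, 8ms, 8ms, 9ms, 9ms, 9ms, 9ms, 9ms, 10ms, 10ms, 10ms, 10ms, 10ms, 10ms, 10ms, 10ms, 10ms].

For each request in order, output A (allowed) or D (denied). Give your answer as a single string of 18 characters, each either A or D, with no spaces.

Answer: AAAAAAAAAAADDDDDDD

Derivation:
Simulating step by step:
  req#1 t=8ms: ALLOW
  req#2 t=8ms: ALLOW
  req#3 t=8ms: ALLOW
  req#4 t=8ms: ALLOW
  req#5 t=9ms: ALLOW
  req#6 t=9ms: ALLOW
  req#7 t=9ms: ALLOW
  req#8 t=9ms: ALLOW
  req#9 t=9ms: ALLOW
  req#10 t=10ms: ALLOW
  req#11 t=10ms: ALLOW
  req#12 t=10ms: DENY
  req#13 t=10ms: DENY
  req#14 t=10ms: DENY
  req#15 t=10ms: DENY
  req#16 t=10ms: DENY
  req#17 t=10ms: DENY
  req#18 t=10ms: DENY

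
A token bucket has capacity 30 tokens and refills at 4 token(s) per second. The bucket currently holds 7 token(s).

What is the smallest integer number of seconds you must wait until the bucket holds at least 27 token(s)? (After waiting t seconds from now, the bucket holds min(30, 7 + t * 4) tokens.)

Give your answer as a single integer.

Need 7 + t * 4 >= 27, so t >= 20/4.
Smallest integer t = ceil(20/4) = 5.

Answer: 5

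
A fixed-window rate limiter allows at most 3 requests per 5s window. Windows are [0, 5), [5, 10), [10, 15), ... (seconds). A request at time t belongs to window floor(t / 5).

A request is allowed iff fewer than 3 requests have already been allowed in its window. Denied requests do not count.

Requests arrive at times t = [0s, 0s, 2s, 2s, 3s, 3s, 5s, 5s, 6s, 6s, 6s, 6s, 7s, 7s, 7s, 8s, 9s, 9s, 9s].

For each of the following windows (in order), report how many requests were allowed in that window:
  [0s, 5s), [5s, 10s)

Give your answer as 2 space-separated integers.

Answer: 3 3

Derivation:
Processing requests:
  req#1 t=0s (window 0): ALLOW
  req#2 t=0s (window 0): ALLOW
  req#3 t=2s (window 0): ALLOW
  req#4 t=2s (window 0): DENY
  req#5 t=3s (window 0): DENY
  req#6 t=3s (window 0): DENY
  req#7 t=5s (window 1): ALLOW
  req#8 t=5s (window 1): ALLOW
  req#9 t=6s (window 1): ALLOW
  req#10 t=6s (window 1): DENY
  req#11 t=6s (window 1): DENY
  req#12 t=6s (window 1): DENY
  req#13 t=7s (window 1): DENY
  req#14 t=7s (window 1): DENY
  req#15 t=7s (window 1): DENY
  req#16 t=8s (window 1): DENY
  req#17 t=9s (window 1): DENY
  req#18 t=9s (window 1): DENY
  req#19 t=9s (window 1): DENY

Allowed counts by window: 3 3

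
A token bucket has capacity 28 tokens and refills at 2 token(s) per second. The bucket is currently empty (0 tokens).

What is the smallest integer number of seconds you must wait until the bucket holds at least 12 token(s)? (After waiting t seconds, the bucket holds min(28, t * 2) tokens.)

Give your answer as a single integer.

Need t * 2 >= 12, so t >= 12/2.
Smallest integer t = ceil(12/2) = 6.

Answer: 6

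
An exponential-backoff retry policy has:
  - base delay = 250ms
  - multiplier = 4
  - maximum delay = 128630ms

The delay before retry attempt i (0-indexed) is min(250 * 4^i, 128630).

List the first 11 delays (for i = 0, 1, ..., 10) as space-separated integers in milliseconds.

Answer: 250 1000 4000 16000 64000 128630 128630 128630 128630 128630 128630

Derivation:
Computing each delay:
  i=0: min(250*4^0, 128630) = 250
  i=1: min(250*4^1, 128630) = 1000
  i=2: min(250*4^2, 128630) = 4000
  i=3: min(250*4^3, 128630) = 16000
  i=4: min(250*4^4, 128630) = 64000
  i=5: min(250*4^5, 128630) = 128630
  i=6: min(250*4^6, 128630) = 128630
  i=7: min(250*4^7, 128630) = 128630
  i=8: min(250*4^8, 128630) = 128630
  i=9: min(250*4^9, 128630) = 128630
  i=10: min(250*4^10, 128630) = 128630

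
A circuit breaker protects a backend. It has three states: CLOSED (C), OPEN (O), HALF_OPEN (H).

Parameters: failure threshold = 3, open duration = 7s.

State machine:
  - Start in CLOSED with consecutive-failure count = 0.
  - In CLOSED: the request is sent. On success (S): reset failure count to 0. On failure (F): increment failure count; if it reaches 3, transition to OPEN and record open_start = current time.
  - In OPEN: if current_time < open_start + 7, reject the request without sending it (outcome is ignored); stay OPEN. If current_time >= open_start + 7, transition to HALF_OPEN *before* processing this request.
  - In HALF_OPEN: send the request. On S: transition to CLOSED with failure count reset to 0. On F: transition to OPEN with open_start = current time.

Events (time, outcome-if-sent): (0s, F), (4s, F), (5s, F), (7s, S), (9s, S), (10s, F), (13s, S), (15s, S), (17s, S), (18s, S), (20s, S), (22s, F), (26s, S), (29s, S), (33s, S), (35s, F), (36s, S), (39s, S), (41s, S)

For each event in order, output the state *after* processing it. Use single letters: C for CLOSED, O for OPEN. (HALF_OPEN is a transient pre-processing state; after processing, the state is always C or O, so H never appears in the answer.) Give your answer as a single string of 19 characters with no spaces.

Answer: CCOOOOCCCCCCCCCCCCC

Derivation:
State after each event:
  event#1 t=0s outcome=F: state=CLOSED
  event#2 t=4s outcome=F: state=CLOSED
  event#3 t=5s outcome=F: state=OPEN
  event#4 t=7s outcome=S: state=OPEN
  event#5 t=9s outcome=S: state=OPEN
  event#6 t=10s outcome=F: state=OPEN
  event#7 t=13s outcome=S: state=CLOSED
  event#8 t=15s outcome=S: state=CLOSED
  event#9 t=17s outcome=S: state=CLOSED
  event#10 t=18s outcome=S: state=CLOSED
  event#11 t=20s outcome=S: state=CLOSED
  event#12 t=22s outcome=F: state=CLOSED
  event#13 t=26s outcome=S: state=CLOSED
  event#14 t=29s outcome=S: state=CLOSED
  event#15 t=33s outcome=S: state=CLOSED
  event#16 t=35s outcome=F: state=CLOSED
  event#17 t=36s outcome=S: state=CLOSED
  event#18 t=39s outcome=S: state=CLOSED
  event#19 t=41s outcome=S: state=CLOSED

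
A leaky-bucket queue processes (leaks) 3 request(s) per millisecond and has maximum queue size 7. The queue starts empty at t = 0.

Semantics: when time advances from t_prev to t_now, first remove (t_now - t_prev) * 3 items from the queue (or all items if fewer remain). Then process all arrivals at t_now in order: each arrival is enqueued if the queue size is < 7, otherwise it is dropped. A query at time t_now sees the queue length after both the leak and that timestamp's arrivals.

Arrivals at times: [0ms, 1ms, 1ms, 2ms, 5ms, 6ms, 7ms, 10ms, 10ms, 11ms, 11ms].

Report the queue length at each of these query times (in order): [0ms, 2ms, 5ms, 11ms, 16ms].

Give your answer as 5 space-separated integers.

Answer: 1 1 1 2 0

Derivation:
Queue lengths at query times:
  query t=0ms: backlog = 1
  query t=2ms: backlog = 1
  query t=5ms: backlog = 1
  query t=11ms: backlog = 2
  query t=16ms: backlog = 0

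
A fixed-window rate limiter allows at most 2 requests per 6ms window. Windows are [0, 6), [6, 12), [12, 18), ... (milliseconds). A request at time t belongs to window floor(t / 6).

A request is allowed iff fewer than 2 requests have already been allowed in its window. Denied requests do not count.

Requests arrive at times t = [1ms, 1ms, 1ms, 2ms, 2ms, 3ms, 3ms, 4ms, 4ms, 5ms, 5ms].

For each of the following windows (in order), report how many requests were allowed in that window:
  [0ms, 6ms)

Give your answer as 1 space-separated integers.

Answer: 2

Derivation:
Processing requests:
  req#1 t=1ms (window 0): ALLOW
  req#2 t=1ms (window 0): ALLOW
  req#3 t=1ms (window 0): DENY
  req#4 t=2ms (window 0): DENY
  req#5 t=2ms (window 0): DENY
  req#6 t=3ms (window 0): DENY
  req#7 t=3ms (window 0): DENY
  req#8 t=4ms (window 0): DENY
  req#9 t=4ms (window 0): DENY
  req#10 t=5ms (window 0): DENY
  req#11 t=5ms (window 0): DENY

Allowed counts by window: 2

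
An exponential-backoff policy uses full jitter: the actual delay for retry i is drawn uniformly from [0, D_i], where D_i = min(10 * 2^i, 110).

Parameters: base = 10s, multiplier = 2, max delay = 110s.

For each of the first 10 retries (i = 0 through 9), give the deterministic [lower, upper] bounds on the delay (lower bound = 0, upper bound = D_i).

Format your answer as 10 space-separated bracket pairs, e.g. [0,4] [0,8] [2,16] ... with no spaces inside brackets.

Computing bounds per retry:
  i=0: D_i=min(10*2^0,110)=10, bounds=[0,10]
  i=1: D_i=min(10*2^1,110)=20, bounds=[0,20]
  i=2: D_i=min(10*2^2,110)=40, bounds=[0,40]
  i=3: D_i=min(10*2^3,110)=80, bounds=[0,80]
  i=4: D_i=min(10*2^4,110)=110, bounds=[0,110]
  i=5: D_i=min(10*2^5,110)=110, bounds=[0,110]
  i=6: D_i=min(10*2^6,110)=110, bounds=[0,110]
  i=7: D_i=min(10*2^7,110)=110, bounds=[0,110]
  i=8: D_i=min(10*2^8,110)=110, bounds=[0,110]
  i=9: D_i=min(10*2^9,110)=110, bounds=[0,110]

Answer: [0,10] [0,20] [0,40] [0,80] [0,110] [0,110] [0,110] [0,110] [0,110] [0,110]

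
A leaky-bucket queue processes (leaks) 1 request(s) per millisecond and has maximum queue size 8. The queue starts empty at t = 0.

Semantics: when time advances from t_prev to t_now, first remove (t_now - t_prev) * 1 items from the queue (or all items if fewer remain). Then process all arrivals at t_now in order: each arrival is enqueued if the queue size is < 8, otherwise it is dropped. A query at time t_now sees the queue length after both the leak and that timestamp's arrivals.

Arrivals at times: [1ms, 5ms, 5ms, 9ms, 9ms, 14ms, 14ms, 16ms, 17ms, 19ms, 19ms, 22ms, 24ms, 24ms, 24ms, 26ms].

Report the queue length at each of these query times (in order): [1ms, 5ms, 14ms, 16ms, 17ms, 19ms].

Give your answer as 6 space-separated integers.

Answer: 1 2 2 1 1 2

Derivation:
Queue lengths at query times:
  query t=1ms: backlog = 1
  query t=5ms: backlog = 2
  query t=14ms: backlog = 2
  query t=16ms: backlog = 1
  query t=17ms: backlog = 1
  query t=19ms: backlog = 2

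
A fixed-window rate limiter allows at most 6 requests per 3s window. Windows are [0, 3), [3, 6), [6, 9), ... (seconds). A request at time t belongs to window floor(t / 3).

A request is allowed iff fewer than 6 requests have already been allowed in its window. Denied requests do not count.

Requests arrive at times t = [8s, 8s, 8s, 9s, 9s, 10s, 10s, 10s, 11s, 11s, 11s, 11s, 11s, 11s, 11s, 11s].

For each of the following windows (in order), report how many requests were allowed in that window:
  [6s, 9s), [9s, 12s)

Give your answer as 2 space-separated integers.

Answer: 3 6

Derivation:
Processing requests:
  req#1 t=8s (window 2): ALLOW
  req#2 t=8s (window 2): ALLOW
  req#3 t=8s (window 2): ALLOW
  req#4 t=9s (window 3): ALLOW
  req#5 t=9s (window 3): ALLOW
  req#6 t=10s (window 3): ALLOW
  req#7 t=10s (window 3): ALLOW
  req#8 t=10s (window 3): ALLOW
  req#9 t=11s (window 3): ALLOW
  req#10 t=11s (window 3): DENY
  req#11 t=11s (window 3): DENY
  req#12 t=11s (window 3): DENY
  req#13 t=11s (window 3): DENY
  req#14 t=11s (window 3): DENY
  req#15 t=11s (window 3): DENY
  req#16 t=11s (window 3): DENY

Allowed counts by window: 3 6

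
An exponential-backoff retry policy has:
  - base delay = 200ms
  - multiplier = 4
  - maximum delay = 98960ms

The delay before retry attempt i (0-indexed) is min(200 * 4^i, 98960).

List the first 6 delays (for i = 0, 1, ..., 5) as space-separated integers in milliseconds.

Answer: 200 800 3200 12800 51200 98960

Derivation:
Computing each delay:
  i=0: min(200*4^0, 98960) = 200
  i=1: min(200*4^1, 98960) = 800
  i=2: min(200*4^2, 98960) = 3200
  i=3: min(200*4^3, 98960) = 12800
  i=4: min(200*4^4, 98960) = 51200
  i=5: min(200*4^5, 98960) = 98960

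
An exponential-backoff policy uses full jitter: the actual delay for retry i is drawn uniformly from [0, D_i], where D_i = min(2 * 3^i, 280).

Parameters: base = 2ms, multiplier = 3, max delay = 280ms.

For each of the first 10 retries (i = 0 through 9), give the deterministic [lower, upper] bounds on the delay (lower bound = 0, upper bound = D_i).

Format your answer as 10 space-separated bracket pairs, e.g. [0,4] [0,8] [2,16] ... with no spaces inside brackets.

Computing bounds per retry:
  i=0: D_i=min(2*3^0,280)=2, bounds=[0,2]
  i=1: D_i=min(2*3^1,280)=6, bounds=[0,6]
  i=2: D_i=min(2*3^2,280)=18, bounds=[0,18]
  i=3: D_i=min(2*3^3,280)=54, bounds=[0,54]
  i=4: D_i=min(2*3^4,280)=162, bounds=[0,162]
  i=5: D_i=min(2*3^5,280)=280, bounds=[0,280]
  i=6: D_i=min(2*3^6,280)=280, bounds=[0,280]
  i=7: D_i=min(2*3^7,280)=280, bounds=[0,280]
  i=8: D_i=min(2*3^8,280)=280, bounds=[0,280]
  i=9: D_i=min(2*3^9,280)=280, bounds=[0,280]

Answer: [0,2] [0,6] [0,18] [0,54] [0,162] [0,280] [0,280] [0,280] [0,280] [0,280]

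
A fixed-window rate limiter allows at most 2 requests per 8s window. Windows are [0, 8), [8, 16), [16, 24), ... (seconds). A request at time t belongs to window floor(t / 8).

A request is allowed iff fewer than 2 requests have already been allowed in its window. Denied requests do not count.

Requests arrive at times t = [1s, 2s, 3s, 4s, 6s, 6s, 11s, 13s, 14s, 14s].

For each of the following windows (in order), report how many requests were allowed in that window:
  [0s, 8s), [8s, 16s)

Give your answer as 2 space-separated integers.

Processing requests:
  req#1 t=1s (window 0): ALLOW
  req#2 t=2s (window 0): ALLOW
  req#3 t=3s (window 0): DENY
  req#4 t=4s (window 0): DENY
  req#5 t=6s (window 0): DENY
  req#6 t=6s (window 0): DENY
  req#7 t=11s (window 1): ALLOW
  req#8 t=13s (window 1): ALLOW
  req#9 t=14s (window 1): DENY
  req#10 t=14s (window 1): DENY

Allowed counts by window: 2 2

Answer: 2 2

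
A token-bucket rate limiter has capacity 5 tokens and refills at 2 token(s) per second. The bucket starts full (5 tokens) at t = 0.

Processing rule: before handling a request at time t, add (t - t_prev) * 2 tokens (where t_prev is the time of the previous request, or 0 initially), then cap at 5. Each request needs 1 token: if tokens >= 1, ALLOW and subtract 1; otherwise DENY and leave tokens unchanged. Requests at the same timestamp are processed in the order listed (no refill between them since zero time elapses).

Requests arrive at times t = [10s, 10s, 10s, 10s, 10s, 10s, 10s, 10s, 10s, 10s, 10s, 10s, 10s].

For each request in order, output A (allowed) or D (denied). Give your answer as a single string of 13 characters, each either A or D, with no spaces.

Answer: AAAAADDDDDDDD

Derivation:
Simulating step by step:
  req#1 t=10s: ALLOW
  req#2 t=10s: ALLOW
  req#3 t=10s: ALLOW
  req#4 t=10s: ALLOW
  req#5 t=10s: ALLOW
  req#6 t=10s: DENY
  req#7 t=10s: DENY
  req#8 t=10s: DENY
  req#9 t=10s: DENY
  req#10 t=10s: DENY
  req#11 t=10s: DENY
  req#12 t=10s: DENY
  req#13 t=10s: DENY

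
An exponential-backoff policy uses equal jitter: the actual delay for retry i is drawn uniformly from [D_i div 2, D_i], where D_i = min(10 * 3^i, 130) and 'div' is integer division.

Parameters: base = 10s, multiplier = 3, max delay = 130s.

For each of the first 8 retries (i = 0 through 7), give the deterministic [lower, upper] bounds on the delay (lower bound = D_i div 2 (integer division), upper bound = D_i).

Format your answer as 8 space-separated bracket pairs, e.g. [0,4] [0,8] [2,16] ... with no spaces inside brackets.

Computing bounds per retry:
  i=0: D_i=min(10*3^0,130)=10, bounds=[5,10]
  i=1: D_i=min(10*3^1,130)=30, bounds=[15,30]
  i=2: D_i=min(10*3^2,130)=90, bounds=[45,90]
  i=3: D_i=min(10*3^3,130)=130, bounds=[65,130]
  i=4: D_i=min(10*3^4,130)=130, bounds=[65,130]
  i=5: D_i=min(10*3^5,130)=130, bounds=[65,130]
  i=6: D_i=min(10*3^6,130)=130, bounds=[65,130]
  i=7: D_i=min(10*3^7,130)=130, bounds=[65,130]

Answer: [5,10] [15,30] [45,90] [65,130] [65,130] [65,130] [65,130] [65,130]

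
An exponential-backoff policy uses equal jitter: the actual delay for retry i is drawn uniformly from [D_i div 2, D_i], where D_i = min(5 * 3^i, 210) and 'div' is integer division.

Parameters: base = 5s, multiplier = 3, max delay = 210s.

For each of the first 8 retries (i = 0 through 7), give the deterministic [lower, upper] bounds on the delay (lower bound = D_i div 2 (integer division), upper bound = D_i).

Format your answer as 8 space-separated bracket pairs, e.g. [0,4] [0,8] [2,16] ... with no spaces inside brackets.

Computing bounds per retry:
  i=0: D_i=min(5*3^0,210)=5, bounds=[2,5]
  i=1: D_i=min(5*3^1,210)=15, bounds=[7,15]
  i=2: D_i=min(5*3^2,210)=45, bounds=[22,45]
  i=3: D_i=min(5*3^3,210)=135, bounds=[67,135]
  i=4: D_i=min(5*3^4,210)=210, bounds=[105,210]
  i=5: D_i=min(5*3^5,210)=210, bounds=[105,210]
  i=6: D_i=min(5*3^6,210)=210, bounds=[105,210]
  i=7: D_i=min(5*3^7,210)=210, bounds=[105,210]

Answer: [2,5] [7,15] [22,45] [67,135] [105,210] [105,210] [105,210] [105,210]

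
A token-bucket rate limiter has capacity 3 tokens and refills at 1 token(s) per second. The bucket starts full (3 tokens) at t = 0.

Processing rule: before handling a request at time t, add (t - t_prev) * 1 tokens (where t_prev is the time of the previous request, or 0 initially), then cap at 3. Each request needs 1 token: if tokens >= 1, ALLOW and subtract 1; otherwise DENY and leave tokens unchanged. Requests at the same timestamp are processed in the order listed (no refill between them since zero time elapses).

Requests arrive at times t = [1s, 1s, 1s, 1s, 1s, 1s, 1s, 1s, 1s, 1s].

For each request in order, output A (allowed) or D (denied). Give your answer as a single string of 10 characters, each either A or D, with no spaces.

Answer: AAADDDDDDD

Derivation:
Simulating step by step:
  req#1 t=1s: ALLOW
  req#2 t=1s: ALLOW
  req#3 t=1s: ALLOW
  req#4 t=1s: DENY
  req#5 t=1s: DENY
  req#6 t=1s: DENY
  req#7 t=1s: DENY
  req#8 t=1s: DENY
  req#9 t=1s: DENY
  req#10 t=1s: DENY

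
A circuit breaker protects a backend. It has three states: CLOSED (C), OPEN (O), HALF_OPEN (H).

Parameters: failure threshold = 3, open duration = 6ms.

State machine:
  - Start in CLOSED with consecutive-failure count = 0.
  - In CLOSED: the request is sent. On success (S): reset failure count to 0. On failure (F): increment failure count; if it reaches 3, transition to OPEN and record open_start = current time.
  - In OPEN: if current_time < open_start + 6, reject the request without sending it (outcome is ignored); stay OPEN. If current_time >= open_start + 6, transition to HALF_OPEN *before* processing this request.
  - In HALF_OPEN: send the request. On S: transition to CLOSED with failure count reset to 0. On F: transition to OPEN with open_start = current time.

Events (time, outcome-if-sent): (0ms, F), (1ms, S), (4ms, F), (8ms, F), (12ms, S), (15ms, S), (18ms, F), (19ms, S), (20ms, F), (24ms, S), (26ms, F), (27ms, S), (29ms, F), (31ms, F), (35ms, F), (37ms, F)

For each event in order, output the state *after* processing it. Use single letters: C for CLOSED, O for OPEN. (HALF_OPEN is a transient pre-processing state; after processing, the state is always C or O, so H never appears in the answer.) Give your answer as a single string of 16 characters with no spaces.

Answer: CCCCCCCCCCCCCCOO

Derivation:
State after each event:
  event#1 t=0ms outcome=F: state=CLOSED
  event#2 t=1ms outcome=S: state=CLOSED
  event#3 t=4ms outcome=F: state=CLOSED
  event#4 t=8ms outcome=F: state=CLOSED
  event#5 t=12ms outcome=S: state=CLOSED
  event#6 t=15ms outcome=S: state=CLOSED
  event#7 t=18ms outcome=F: state=CLOSED
  event#8 t=19ms outcome=S: state=CLOSED
  event#9 t=20ms outcome=F: state=CLOSED
  event#10 t=24ms outcome=S: state=CLOSED
  event#11 t=26ms outcome=F: state=CLOSED
  event#12 t=27ms outcome=S: state=CLOSED
  event#13 t=29ms outcome=F: state=CLOSED
  event#14 t=31ms outcome=F: state=CLOSED
  event#15 t=35ms outcome=F: state=OPEN
  event#16 t=37ms outcome=F: state=OPEN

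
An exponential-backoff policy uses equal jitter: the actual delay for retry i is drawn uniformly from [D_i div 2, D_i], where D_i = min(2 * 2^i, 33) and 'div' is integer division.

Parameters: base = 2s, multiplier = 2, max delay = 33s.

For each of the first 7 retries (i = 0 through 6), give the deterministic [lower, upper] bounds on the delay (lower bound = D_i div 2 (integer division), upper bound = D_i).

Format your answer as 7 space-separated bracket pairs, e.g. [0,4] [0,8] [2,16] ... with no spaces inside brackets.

Computing bounds per retry:
  i=0: D_i=min(2*2^0,33)=2, bounds=[1,2]
  i=1: D_i=min(2*2^1,33)=4, bounds=[2,4]
  i=2: D_i=min(2*2^2,33)=8, bounds=[4,8]
  i=3: D_i=min(2*2^3,33)=16, bounds=[8,16]
  i=4: D_i=min(2*2^4,33)=32, bounds=[16,32]
  i=5: D_i=min(2*2^5,33)=33, bounds=[16,33]
  i=6: D_i=min(2*2^6,33)=33, bounds=[16,33]

Answer: [1,2] [2,4] [4,8] [8,16] [16,32] [16,33] [16,33]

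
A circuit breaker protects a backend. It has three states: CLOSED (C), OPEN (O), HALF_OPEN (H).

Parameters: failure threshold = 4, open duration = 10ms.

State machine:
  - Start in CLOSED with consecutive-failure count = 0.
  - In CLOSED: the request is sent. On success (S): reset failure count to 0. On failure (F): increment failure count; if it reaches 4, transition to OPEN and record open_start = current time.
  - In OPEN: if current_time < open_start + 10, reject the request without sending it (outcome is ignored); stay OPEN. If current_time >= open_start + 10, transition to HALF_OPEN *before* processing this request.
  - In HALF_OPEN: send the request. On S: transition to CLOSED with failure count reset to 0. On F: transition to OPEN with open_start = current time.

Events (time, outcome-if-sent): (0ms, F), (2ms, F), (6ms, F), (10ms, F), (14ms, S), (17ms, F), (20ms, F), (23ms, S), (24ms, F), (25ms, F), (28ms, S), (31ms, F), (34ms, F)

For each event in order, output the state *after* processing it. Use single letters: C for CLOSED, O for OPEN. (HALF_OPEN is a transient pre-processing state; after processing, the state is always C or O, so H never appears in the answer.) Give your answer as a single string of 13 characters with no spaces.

Answer: CCCOOOOOOOOOO

Derivation:
State after each event:
  event#1 t=0ms outcome=F: state=CLOSED
  event#2 t=2ms outcome=F: state=CLOSED
  event#3 t=6ms outcome=F: state=CLOSED
  event#4 t=10ms outcome=F: state=OPEN
  event#5 t=14ms outcome=S: state=OPEN
  event#6 t=17ms outcome=F: state=OPEN
  event#7 t=20ms outcome=F: state=OPEN
  event#8 t=23ms outcome=S: state=OPEN
  event#9 t=24ms outcome=F: state=OPEN
  event#10 t=25ms outcome=F: state=OPEN
  event#11 t=28ms outcome=S: state=OPEN
  event#12 t=31ms outcome=F: state=OPEN
  event#13 t=34ms outcome=F: state=OPEN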